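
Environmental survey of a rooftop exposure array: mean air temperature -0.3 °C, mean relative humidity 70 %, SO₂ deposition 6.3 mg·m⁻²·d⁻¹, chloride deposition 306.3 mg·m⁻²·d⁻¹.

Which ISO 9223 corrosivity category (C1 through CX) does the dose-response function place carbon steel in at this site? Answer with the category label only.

C3

carbon steel: f(T) = +0.150·(T−10) [T≤10 °C] = -1.5450
  SO₂ term: 1.77·6.3^0.52·exp(0.02·70-1.5450) = 3.987
  Cl⁻ term: 0.102·306.3^0.62·exp(0.033·70+0.04·-0.3) = 35.32
  r_corr = 3.987 + 35.32 = 39.31 μm/a
ISO 9223 Table 2 (carbon steel): 25 < 39.3 ≤ 50 μm/a ⇒ C3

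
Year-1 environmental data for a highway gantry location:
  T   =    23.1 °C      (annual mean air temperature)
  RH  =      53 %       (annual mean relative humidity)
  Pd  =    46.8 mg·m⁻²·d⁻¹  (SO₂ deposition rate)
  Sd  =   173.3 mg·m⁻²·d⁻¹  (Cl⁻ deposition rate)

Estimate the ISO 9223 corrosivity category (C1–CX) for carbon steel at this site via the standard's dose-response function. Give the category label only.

carbon steel: f(T) = -0.054·(T−10) [T>10 °C] = -0.7074
  sulphur-dioxide contribution → 18.61 μm/a
  chloride contribution → 36.1 μm/a
  total first-year rate 54.71 μm/a
Category bounds: 50…80 μm/a bracket r_corr ⇒ C4

C4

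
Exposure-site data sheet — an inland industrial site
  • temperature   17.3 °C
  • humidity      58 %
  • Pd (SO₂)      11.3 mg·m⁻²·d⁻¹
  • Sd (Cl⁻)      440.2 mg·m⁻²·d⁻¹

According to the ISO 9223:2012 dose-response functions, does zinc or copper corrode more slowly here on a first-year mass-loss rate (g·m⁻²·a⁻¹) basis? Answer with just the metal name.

copper

zinc: T>10 °C ⇒ hinge -0.071·(17.3−10) = -0.5183
  sulphur-dioxide contribution → 0.3218 μm/a
  chloride contribution → 3.891 μm/a
  total first-year rate 4.213 μm/a
  mass loss = 4.213 μm/a × 7.14 g/cm³ = 30.08 g·m⁻²·a⁻¹
copper: T>10 °C ⇒ hinge -0.080·(17.3−10) = -0.5840
  sulphur-dioxide contribution → 0.1701 μm/a
  chloride contribution → 0.9988 μm/a
  total first-year rate 1.169 μm/a
  mass loss = 1.169 μm/a × 8.96 g/cm³ = 10.47 g·m⁻²·a⁻¹
Ordering by g·m⁻²·a⁻¹: zinc (30.1) > copper (10.5)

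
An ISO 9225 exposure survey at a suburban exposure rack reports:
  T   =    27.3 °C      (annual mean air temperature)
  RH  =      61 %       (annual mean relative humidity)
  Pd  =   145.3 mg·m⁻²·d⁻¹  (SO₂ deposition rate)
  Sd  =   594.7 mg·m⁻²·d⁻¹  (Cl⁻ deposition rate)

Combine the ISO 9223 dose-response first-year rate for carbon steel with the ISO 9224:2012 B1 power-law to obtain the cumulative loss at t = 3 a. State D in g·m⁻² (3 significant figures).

D(3) = 2.10e+03 g·m⁻²

carbon steel: T>10 °C ⇒ hinge -0.054·(27.3−10) = -0.9342
  sulphur-dioxide contribution → 31.37 μm/a
  chloride contribution → 119.4 μm/a
  total first-year rate 150.8 μm/a
ISO 9224: D(t) = r_corr · t^b with b = 0.523 (carbon steel, B1)
  D(3) = 150.8 × 3^0.523 = 150.8 × 1.776 = 267.9 μm
  Mass loss = 267.9 μm × 7.85 g/cm³ = 2103 g·m⁻²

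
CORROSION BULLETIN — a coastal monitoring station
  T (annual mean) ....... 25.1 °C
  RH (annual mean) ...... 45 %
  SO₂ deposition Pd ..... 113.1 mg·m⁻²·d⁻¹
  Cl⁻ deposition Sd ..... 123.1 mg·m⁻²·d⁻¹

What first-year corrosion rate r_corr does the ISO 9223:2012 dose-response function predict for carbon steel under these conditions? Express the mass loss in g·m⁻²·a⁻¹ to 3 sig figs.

carbon steel: T>10 °C ⇒ hinge -0.054·(25.1−10) = -0.8154
  SO₂ term: 1.77·113.1^0.52·exp(0.02·45-0.8154) = 22.52
  Sd branch = 0.102·Sd^0.62·e^(0.033·RH+0.04·T) = 24.3 μm/a
  sum: 22.52 + 24.3 → r_corr = 46.81 μm/a
Convert to mass loss: 46.81 μm/a × 7.85 g/cm³ = 367.5 g·m⁻²·a⁻¹

r_corr = 367 g·m⁻²·a⁻¹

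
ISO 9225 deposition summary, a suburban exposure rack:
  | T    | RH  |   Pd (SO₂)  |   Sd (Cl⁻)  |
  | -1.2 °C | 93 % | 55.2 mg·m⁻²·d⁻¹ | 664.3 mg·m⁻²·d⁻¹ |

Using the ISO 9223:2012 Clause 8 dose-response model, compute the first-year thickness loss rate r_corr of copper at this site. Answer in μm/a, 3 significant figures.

r_corr = 2.48 μm/a

copper: T≤10 °C ⇒ hinge +0.126·(-1.2−10) = -1.4112
  sulphur-dioxide contribution → 0.8857 μm/a
  chloride contribution → 1.589 μm/a
  total first-year rate 2.475 μm/a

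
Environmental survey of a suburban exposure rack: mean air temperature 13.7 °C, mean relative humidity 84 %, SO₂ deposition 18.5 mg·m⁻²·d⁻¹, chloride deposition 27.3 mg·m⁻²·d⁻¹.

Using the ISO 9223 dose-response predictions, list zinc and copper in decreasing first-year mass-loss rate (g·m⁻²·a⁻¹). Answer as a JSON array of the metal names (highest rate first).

zinc: f(T) = -0.071·(T−10) [T>10 °C] = -0.2627
  Pd branch = 0.0129·Pd^0.44·e^(0.046·RH+f) = 1.707 μm/a
  Sd branch = 0.0175·Sd^0.57·e^(0.008·RH+0.085·T) = 0.7232 μm/a
  sum: 1.707 + 0.7232 → r_corr = 2.43 μm/a
  mass loss = 2.43 μm/a × 7.14 g/cm³ = 17.35 g·m⁻²·a⁻¹
copper: T>10 °C ⇒ hinge -0.080·(13.7−10) = -0.2960
  Pd branch = 0.0053·Pd^0.26·e^(0.059·RH+f) = 1.196 μm/a
  Cl⁻ term: 0.01025·27.3^0.27·exp(0.036·84+0.049·13.7) = 1.008
  r_corr = 1.196 + 1.008 = 2.203 μm/a
  mass loss = 2.203 μm/a × 8.96 g/cm³ = 19.74 g·m⁻²·a⁻¹
Ordering by g·m⁻²·a⁻¹: copper (19.7) > zinc (17.3)

["copper", "zinc"]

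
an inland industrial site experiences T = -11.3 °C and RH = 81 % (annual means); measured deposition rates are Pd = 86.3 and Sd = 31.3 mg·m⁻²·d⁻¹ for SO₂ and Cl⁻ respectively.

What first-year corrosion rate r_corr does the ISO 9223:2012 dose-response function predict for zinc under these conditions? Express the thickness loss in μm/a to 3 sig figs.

r_corr = 1.79 μm/a

zinc: f(T) = +0.038·(T−10) [T≤10 °C] = -0.8094
  sulphur-dioxide contribution → 1.695 μm/a
  chloride contribution → 0.09116 μm/a
  ⇒ r_corr(zinc) = 1.786 μm/a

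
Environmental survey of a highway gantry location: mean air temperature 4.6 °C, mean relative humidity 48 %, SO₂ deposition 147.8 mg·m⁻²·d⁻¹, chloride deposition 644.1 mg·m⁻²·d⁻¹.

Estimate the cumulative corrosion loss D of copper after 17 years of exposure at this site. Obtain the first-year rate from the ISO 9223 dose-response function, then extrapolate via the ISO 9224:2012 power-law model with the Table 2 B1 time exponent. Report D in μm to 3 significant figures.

copper: f(T) = +0.126·(T−10) [T≤10 °C] = -0.6804
  SO₂ term: 0.0053·147.8^0.26·exp(0.059·48-0.6804) = 0.167
  Sd branch = 0.01025·Sd^0.27·e^(0.036·RH+0.049·T) = 0.4145 μm/a
  sum: 0.167 + 0.4145 → r_corr = 0.5815 μm/a
Long-term exponent b (ISO 9224 Table 2, B1) = 0.667
  D(17) = 0.5815 × 17^0.667 = 0.5815 × 6.618 = 3.848 μm

D(17) = 3.85 μm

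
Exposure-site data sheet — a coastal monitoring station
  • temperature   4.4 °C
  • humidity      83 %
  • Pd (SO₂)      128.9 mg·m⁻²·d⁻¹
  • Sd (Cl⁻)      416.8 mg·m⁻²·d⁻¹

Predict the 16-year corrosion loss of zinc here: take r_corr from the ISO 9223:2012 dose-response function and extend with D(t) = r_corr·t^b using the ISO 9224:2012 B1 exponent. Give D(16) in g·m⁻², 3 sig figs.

zinc: temperature factor f = +0.038·(-5.6) = -0.2128
  sulphur-dioxide contribution → 4.025 μm/a
  chloride contribution → 1.539 μm/a
  ⇒ r_corr(zinc) = 5.564 μm/a
Long-term exponent b (ISO 9224 Table 2, B1) = 0.813
  D(16) = 5.564 × 16^0.813 = 5.564 × 9.527 = 53.01 μm
  Mass loss = 53.01 μm × 7.14 g/cm³ = 378.5 g·m⁻²

D(16) = 378 g·m⁻²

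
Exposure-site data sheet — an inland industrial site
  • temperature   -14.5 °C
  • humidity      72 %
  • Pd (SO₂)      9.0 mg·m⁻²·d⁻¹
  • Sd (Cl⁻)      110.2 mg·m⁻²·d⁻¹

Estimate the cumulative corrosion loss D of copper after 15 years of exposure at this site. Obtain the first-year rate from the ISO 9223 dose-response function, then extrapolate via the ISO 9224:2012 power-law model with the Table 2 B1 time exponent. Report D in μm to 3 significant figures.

copper: f(T) = +0.126·(T−10) [T≤10 °C] = -3.0870
  SO₂ term: 0.0053·9.0^0.26·exp(0.059·72-3.0870) = 0.02996
  Cl⁻ term: 0.01025·110.2^0.27·exp(0.036·72+0.049·-14.5) = 0.2395
  sum: 0.02996 + 0.2395 → r_corr = 0.2694 μm/a
Long-term exponent b (ISO 9224 Table 2, B1) = 0.667
  D(15) = 0.2694 × 15^0.667 = 0.2694 × 6.088 = 1.64 μm

D(15) = 1.64 μm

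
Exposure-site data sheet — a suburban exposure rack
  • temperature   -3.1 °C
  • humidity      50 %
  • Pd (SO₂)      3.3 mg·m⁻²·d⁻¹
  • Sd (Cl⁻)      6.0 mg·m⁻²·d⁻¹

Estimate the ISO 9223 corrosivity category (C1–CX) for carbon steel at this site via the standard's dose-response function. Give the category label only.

C2

carbon steel: T≤10 °C ⇒ hinge +0.150·(-3.1−10) = -1.9650
  sulphur-dioxide contribution → 1.255 μm/a
  chloride contribution → 1.425 μm/a
  ⇒ r_corr(carbon steel) = 2.68 μm/a
Category bounds: 1.3…25 μm/a bracket r_corr ⇒ C2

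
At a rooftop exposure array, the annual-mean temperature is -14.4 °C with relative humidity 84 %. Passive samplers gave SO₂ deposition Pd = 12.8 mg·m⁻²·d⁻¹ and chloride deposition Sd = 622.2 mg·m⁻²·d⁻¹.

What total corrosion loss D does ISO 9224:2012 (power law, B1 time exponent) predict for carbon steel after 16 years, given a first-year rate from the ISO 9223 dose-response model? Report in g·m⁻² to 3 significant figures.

D(16) = 1.69e+03 g·m⁻²

carbon steel: f(T) = +0.150·(T−10) [T≤10 °C] = -3.6600
  sulphur-dioxide contribution → 0.9201 μm/a
  chloride contribution → 49.49 μm/a
  total first-year rate 50.41 μm/a
Long-term exponent b (ISO 9224 Table 2, B1) = 0.523
  D(16) = 50.41 × 16^0.523 = 50.41 × 4.263 = 214.9 μm
  Mass loss = 214.9 μm × 7.85 g/cm³ = 1687 g·m⁻²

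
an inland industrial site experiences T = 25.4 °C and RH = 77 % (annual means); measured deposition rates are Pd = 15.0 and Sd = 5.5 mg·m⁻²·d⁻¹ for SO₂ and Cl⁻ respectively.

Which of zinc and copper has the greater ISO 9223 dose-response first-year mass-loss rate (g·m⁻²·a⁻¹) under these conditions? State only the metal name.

zinc: temperature factor f = -0.071·(15.4) = -1.0934
  sulphur-dioxide contribution → 0.4915 μm/a
  chloride contribution → 0.7417 μm/a
  total first-year rate 1.233 μm/a
  mass loss = 1.233 μm/a × 7.14 g/cm³ = 8.805 g·m⁻²·a⁻¹
copper: temperature factor f = -0.080·(15.4) = -1.2320
  sulphur-dioxide contribution → 0.2938 μm/a
  chloride contribution → 0.9016 μm/a
  total first-year rate 1.195 μm/a
  mass loss = 1.195 μm/a × 8.96 g/cm³ = 10.71 g·m⁻²·a⁻¹
Ordering by g·m⁻²·a⁻¹: copper (10.7) > zinc (8.8)

copper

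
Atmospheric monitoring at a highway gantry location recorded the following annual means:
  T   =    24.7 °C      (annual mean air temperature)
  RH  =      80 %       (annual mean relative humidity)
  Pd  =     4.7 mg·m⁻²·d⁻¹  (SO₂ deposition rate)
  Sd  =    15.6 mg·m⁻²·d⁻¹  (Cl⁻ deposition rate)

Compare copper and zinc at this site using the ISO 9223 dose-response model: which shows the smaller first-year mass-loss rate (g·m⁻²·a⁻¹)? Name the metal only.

copper: temperature factor f = -0.080·(14.7) = -1.1760
  sulphur-dioxide contribution → 0.2743 μm/a
  chloride contribution → 1.286 μm/a
  total first-year rate 1.56 μm/a
  mass loss = 1.56 μm/a × 8.96 g/cm³ = 13.98 g·m⁻²·a⁻¹
zinc: temperature factor f = -0.071·(14.7) = -1.0437
  sulphur-dioxide contribution → 0.3558 μm/a
  chloride contribution → 1.297 μm/a
  total first-year rate 1.653 μm/a
  mass loss = 1.653 μm/a × 7.14 g/cm³ = 11.8 g·m⁻²·a⁻¹
Ordering by g·m⁻²·a⁻¹: copper (14) > zinc (11.8)

zinc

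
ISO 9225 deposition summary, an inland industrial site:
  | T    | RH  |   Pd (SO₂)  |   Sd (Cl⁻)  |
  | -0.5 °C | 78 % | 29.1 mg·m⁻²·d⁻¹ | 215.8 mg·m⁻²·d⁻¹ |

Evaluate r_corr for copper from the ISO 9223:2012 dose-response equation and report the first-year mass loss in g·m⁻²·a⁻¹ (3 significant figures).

copper: T≤10 °C ⇒ hinge +0.126·(-0.5−10) = -1.3230
  sulphur-dioxide contribution → 0.338 μm/a
  chloride contribution → 0.7076 μm/a
  ⇒ r_corr(copper) = 1.046 μm/a
Convert to mass loss: 1.046 μm/a × 8.96 g/cm³ = 9.369 g·m⁻²·a⁻¹

r_corr = 9.37 g·m⁻²·a⁻¹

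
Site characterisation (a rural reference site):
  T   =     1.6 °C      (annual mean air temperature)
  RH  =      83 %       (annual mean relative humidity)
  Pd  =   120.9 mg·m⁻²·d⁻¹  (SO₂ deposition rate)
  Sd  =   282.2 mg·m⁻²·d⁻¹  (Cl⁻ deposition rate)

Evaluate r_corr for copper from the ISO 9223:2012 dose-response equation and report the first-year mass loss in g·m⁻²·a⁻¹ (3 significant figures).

r_corr = 16.7 g·m⁻²·a⁻¹

copper: T≤10 °C ⇒ hinge +0.126·(1.6−10) = -1.0584
  sulphur-dioxide contribution → 0.8566 μm/a
  chloride contribution → 1.009 μm/a
  ⇒ r_corr(copper) = 1.866 μm/a
Convert to mass loss: 1.866 μm/a × 8.96 g/cm³ = 16.72 g·m⁻²·a⁻¹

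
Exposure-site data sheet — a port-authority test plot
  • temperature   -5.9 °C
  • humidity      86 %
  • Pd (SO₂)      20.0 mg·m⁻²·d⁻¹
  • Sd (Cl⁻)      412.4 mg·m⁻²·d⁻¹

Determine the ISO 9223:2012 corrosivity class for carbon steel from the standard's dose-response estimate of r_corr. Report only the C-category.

C4

carbon steel: f(T) = +0.150·(T−10) [T≤10 °C] = -2.3850
  SO₂ term: 1.77·20.0^0.52·exp(0.02·86-2.3850) = 4.322
  Sd branch = 0.102·Sd^0.62·e^(0.033·RH+0.04·T) = 57.56 μm/a
  sum: 4.322 + 57.56 → r_corr = 61.88 μm/a
61.9 μm/a falls in (50, 80] for carbon steel → category C4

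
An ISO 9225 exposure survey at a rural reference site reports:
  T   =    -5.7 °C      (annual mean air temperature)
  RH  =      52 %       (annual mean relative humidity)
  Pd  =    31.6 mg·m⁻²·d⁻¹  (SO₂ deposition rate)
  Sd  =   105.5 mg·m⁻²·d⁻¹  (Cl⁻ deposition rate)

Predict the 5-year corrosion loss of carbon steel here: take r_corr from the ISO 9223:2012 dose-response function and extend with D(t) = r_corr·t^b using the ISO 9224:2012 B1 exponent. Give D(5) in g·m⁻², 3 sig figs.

carbon steel: f(T) = +0.150·(T−10) [T≤10 °C] = -2.3550
  SO₂ term: 1.77·31.6^0.52·exp(0.02·52-2.3550) = 2.862
  Sd branch = 0.102·Sd^0.62·e^(0.033·RH+0.04·T) = 8.114 μm/a
  r_corr = 2.862 + 8.114 = 10.98 μm/a
Long-term exponent b (ISO 9224 Table 2, B1) = 0.523
  D(5) = 10.98 × 5^0.523 = 10.98 × 2.32 = 25.47 μm
  Mass loss = 25.47 μm × 7.85 g/cm³ = 199.9 g·m⁻²

D(5) = 200 g·m⁻²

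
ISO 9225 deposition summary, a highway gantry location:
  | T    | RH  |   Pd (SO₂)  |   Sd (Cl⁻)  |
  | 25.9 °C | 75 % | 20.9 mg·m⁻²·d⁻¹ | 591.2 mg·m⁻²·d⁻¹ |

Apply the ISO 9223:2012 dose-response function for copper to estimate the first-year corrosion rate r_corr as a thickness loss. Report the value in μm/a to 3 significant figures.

r_corr = 3.31 μm/a

copper: f(T) = -0.080·(T−10) [T>10 °C] = -1.2720
  Pd branch = 0.0053·Pd^0.26·e^(0.059·RH+f) = 0.2734 μm/a
  Sd branch = 0.01025·Sd^0.27·e^(0.036·RH+0.049·T) = 3.04 μm/a
  r_corr = 0.2734 + 3.04 = 3.313 μm/a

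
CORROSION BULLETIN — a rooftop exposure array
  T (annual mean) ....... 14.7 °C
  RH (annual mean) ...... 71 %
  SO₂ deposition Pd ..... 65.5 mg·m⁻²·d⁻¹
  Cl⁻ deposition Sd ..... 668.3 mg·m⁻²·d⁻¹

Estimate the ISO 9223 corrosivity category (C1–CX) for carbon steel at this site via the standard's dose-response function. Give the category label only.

C5

carbon steel: T>10 °C ⇒ hinge -0.054·(14.7−10) = -0.2538
  sulphur-dioxide contribution → 49.99 μm/a
  chloride contribution → 107.9 μm/a
  total first-year rate 157.9 μm/a
Category bounds: 80…200 μm/a bracket r_corr ⇒ C5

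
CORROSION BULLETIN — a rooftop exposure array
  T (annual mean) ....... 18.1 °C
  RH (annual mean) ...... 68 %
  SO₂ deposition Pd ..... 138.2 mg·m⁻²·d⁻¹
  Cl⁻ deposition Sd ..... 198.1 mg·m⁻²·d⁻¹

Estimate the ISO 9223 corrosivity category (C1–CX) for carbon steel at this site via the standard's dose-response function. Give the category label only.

carbon steel: T>10 °C ⇒ hinge -0.054·(18.1−10) = -0.4374
  SO₂ term: 1.77·138.2^0.52·exp(0.02·68-0.4374) = 57.77
  Sd branch = 0.102·Sd^0.62·e^(0.033·RH+0.04·T) = 52.68 μm/a
  r_corr = 57.77 + 52.68 = 110.5 μm/a
ISO 9223 Table 2 (carbon steel): 80 < 110 ≤ 200 μm/a ⇒ C5

C5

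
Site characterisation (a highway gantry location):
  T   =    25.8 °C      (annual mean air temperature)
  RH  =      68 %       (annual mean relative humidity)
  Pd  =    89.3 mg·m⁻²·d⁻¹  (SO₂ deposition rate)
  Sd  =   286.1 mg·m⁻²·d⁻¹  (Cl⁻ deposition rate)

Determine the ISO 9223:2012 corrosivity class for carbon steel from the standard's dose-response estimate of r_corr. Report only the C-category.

carbon steel: f(T) = -0.054·(T−10) [T>10 °C] = -0.8532
  SO₂ term: 1.77·89.3^0.52·exp(0.02·68-0.8532) = 30.38
  Sd branch = 0.102·Sd^0.62·e^(0.033·RH+0.04·T) = 90.03 μm/a
  r_corr = 30.38 + 90.03 = 120.4 μm/a
Category bounds: 80…200 μm/a bracket r_corr ⇒ C5

C5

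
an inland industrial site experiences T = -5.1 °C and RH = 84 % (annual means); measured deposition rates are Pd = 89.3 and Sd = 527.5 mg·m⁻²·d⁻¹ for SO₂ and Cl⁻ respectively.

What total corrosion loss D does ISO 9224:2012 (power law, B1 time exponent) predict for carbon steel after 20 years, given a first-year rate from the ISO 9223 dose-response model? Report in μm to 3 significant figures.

D(20) = 359 μm

carbon steel: temperature factor f = +0.150·(-15.1) = -2.2650
  Pd branch = 1.77·Pd^0.52·e^(0.02·RH+f) = 10.19 μm/a
  Sd branch = 0.102·Sd^0.62·e^(0.033·RH+0.04·T) = 64.81 μm/a
  sum: 10.19 + 64.81 → r_corr = 75 μm/a
Long-term exponent b (ISO 9224 Table 2, B1) = 0.523
  D(20) = 75 × 20^0.523 = 75 × 4.791 = 359.4 μm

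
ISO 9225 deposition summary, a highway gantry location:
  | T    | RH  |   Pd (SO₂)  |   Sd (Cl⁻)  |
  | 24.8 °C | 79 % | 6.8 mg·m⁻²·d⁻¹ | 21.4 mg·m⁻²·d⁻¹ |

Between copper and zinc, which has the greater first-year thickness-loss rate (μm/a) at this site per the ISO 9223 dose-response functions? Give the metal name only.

copper: f(T) = -0.080·(T−10) [T>10 °C] = -1.1840
  Pd branch = 0.0053·Pd^0.26·e^(0.059·RH+f) = 0.2823 μm/a
  Cl⁻ term: 0.01025·21.4^0.27·exp(0.036·79+0.049·24.8) = 1.358
  sum: 0.2823 + 1.358 → r_corr = 1.64 μm/a
zinc: T>10 °C ⇒ hinge -0.071·(24.8−10) = -1.0508
  Pd branch = 0.0129·Pd^0.44·e^(0.046·RH+f) = 0.397 μm/a
  Sd branch = 0.0175·Sd^0.57·e^(0.008·RH+0.085·T) = 1.554 μm/a
  r_corr = 0.397 + 1.554 = 1.951 μm/a
Ordering by μm/a: zinc (1.95) > copper (1.64)

zinc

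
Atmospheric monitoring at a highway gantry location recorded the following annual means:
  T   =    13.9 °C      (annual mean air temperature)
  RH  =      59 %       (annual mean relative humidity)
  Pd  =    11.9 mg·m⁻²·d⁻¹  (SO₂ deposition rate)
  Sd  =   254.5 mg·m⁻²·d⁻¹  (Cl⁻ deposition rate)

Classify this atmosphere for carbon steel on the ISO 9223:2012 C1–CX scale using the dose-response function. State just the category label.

C4

carbon steel: temperature factor f = -0.054·(3.9) = -0.2106
  sulphur-dioxide contribution → 16.91 μm/a
  chloride contribution → 38.65 μm/a
  ⇒ r_corr(carbon steel) = 55.57 μm/a
55.6 μm/a falls in (50, 80] for carbon steel → category C4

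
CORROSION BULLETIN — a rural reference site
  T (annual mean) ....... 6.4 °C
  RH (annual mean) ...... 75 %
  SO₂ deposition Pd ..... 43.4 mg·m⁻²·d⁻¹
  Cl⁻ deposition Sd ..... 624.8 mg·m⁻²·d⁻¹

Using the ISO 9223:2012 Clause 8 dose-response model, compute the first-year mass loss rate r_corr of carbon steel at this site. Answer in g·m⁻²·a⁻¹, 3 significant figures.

carbon steel: temperature factor f = +0.150·(-3.6) = -0.5400
  Pd branch = 1.77·Pd^0.52·e^(0.02·RH+f) = 32.84 μm/a
  Sd branch = 0.102·Sd^0.62·e^(0.033·RH+0.04·T) = 84.73 μm/a
  sum: 32.84 + 84.73 → r_corr = 117.6 μm/a
Convert to mass loss: 117.6 μm/a × 7.85 g/cm³ = 922.9 g·m⁻²·a⁻¹

r_corr = 923 g·m⁻²·a⁻¹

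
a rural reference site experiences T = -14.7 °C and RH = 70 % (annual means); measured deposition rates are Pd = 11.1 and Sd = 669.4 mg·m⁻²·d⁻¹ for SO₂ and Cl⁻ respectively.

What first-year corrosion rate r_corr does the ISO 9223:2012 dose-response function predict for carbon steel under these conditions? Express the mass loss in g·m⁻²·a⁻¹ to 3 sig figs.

r_corr = 258 g·m⁻²·a⁻¹

carbon steel: f(T) = +0.150·(T−10) [T≤10 °C] = -3.7050
  SO₂ term: 1.77·11.1^0.52·exp(0.02·70-3.7050) = 0.6173
  Cl⁻ term: 0.102·669.4^0.62·exp(0.033·70+0.04·-14.7) = 32.24
  r_corr = 0.6173 + 32.24 = 32.86 μm/a
Convert to mass loss: 32.86 μm/a × 7.85 g/cm³ = 257.9 g·m⁻²·a⁻¹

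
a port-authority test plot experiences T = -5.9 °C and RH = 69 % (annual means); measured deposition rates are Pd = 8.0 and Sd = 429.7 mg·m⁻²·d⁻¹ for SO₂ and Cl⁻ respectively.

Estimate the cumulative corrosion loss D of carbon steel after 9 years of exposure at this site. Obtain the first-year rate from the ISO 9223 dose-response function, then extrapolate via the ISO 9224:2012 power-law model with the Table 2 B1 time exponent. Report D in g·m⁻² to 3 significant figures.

carbon steel: temperature factor f = +0.150·(-15.9) = -2.3850
  Pd branch = 1.77·Pd^0.52·e^(0.02·RH+f) = 1.91 μm/a
  Sd branch = 0.102·Sd^0.62·e^(0.033·RH+0.04·T) = 33.69 μm/a
  sum: 1.91 + 33.69 → r_corr = 35.6 μm/a
ISO 9224: D(t) = r_corr · t^b with b = 0.523 (carbon steel, B1)
  D(9) = 35.6 × 9^0.523 = 35.6 × 3.156 = 112.4 μm
  Mass loss = 112.4 μm × 7.85 g/cm³ = 882 g·m⁻²

D(9) = 882 g·m⁻²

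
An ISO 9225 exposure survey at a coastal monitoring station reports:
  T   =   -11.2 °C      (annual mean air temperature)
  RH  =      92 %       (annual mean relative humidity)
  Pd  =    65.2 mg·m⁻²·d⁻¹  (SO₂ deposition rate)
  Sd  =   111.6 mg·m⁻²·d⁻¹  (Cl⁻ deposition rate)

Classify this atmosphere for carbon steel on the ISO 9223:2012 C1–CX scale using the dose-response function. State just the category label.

carbon steel: T≤10 °C ⇒ hinge +0.150·(-11.2−10) = -3.1800
  sulphur-dioxide contribution → 4.068 μm/a
  chloride contribution → 25.24 μm/a
  total first-year rate 29.31 μm/a
Category bounds: 25…50 μm/a bracket r_corr ⇒ C3

C3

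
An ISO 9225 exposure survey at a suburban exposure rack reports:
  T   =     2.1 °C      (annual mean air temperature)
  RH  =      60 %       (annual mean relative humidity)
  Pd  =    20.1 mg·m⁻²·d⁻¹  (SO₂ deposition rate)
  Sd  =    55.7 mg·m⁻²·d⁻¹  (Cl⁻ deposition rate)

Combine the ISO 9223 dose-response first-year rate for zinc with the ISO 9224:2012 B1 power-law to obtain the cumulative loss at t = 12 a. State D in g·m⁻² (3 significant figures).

D(12) = 48.4 g·m⁻²

zinc: f(T) = +0.038·(T−10) [T≤10 °C] = -0.3002
  sulphur-dioxide contribution → 0.5653 μm/a
  chloride contribution → 0.3343 μm/a
  ⇒ r_corr(zinc) = 0.8996 μm/a
Power-law: D(12) = r_corr · 12^0.813
  D(12) = 0.8996 × 12^0.813 = 0.8996 × 7.54 = 6.783 μm
  Mass loss = 6.783 μm × 7.14 g/cm³ = 48.43 g·m⁻²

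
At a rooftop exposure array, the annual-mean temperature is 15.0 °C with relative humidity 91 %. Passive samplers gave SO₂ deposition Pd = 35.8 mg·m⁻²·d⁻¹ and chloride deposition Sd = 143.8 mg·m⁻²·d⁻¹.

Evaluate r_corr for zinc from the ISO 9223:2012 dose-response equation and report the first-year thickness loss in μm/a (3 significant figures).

r_corr = 5.07 μm/a

zinc: temperature factor f = -0.071·(5.0) = -0.3550
  Pd branch = 0.0129·Pd^0.44·e^(0.046·RH+f) = 2.871 μm/a
  Sd branch = 0.0175·Sd^0.57·e^(0.008·RH+0.085·T) = 2.202 μm/a
  sum: 2.871 + 2.202 → r_corr = 5.073 μm/a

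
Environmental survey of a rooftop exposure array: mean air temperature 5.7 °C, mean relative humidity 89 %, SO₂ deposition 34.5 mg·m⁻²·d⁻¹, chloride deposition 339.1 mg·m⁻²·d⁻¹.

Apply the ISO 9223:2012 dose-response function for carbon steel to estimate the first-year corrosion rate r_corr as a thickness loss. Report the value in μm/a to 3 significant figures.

r_corr = 124 μm/a

carbon steel: f(T) = +0.150·(T−10) [T≤10 °C] = -0.6450
  Pd branch = 1.77·Pd^0.52·e^(0.02·RH+f) = 34.72 μm/a
  Sd branch = 0.102·Sd^0.62·e^(0.033·RH+0.04·T) = 89.53 μm/a
  r_corr = 34.72 + 89.53 = 124.2 μm/a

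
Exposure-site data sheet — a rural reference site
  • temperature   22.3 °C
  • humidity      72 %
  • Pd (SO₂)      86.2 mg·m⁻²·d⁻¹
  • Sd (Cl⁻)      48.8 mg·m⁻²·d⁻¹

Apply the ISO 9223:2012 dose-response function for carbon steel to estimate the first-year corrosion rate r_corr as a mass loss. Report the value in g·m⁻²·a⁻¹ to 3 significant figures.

r_corr = 541 g·m⁻²·a⁻¹

carbon steel: temperature factor f = -0.054·(12.3) = -0.6642
  SO₂ term: 1.77·86.2^0.52·exp(0.02·72-0.6642) = 39.03
  Cl⁻ term: 0.102·48.8^0.62·exp(0.033·72+0.04·22.3) = 29.83
  sum: 39.03 + 29.83 → r_corr = 68.86 μm/a
Convert to mass loss: 68.86 μm/a × 7.85 g/cm³ = 540.5 g·m⁻²·a⁻¹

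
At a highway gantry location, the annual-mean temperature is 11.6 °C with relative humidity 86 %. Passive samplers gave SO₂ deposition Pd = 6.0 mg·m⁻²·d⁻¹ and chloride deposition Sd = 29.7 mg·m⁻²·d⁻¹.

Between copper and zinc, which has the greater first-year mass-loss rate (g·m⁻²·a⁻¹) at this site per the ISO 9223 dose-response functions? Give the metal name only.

copper

copper: f(T) = -0.080·(T−10) [T>10 °C] = -0.1280
  Pd branch = 0.0053·Pd^0.26·e^(0.059·RH+f) = 1.187 μm/a
  Sd branch = 0.01025·Sd^0.27·e^(0.036·RH+0.049·T) = 0.9995 μm/a
  r_corr = 1.187 + 0.9995 = 2.187 μm/a
  mass loss = 2.187 μm/a × 8.96 g/cm³ = 19.6 g·m⁻²·a⁻¹
zinc: T>10 °C ⇒ hinge -0.071·(11.6−10) = -0.1136
  SO₂ term: 0.0129·6.0^0.44·exp(0.046·86-0.1136) = 1.323
  Cl⁻ term: 0.0175·29.7^0.57·exp(0.008·86+0.085·11.6) = 0.6449
  sum: 1.323 + 0.6449 → r_corr = 1.968 μm/a
  mass loss = 1.968 μm/a × 7.14 g/cm³ = 14.05 g·m⁻²·a⁻¹
Ordering by g·m⁻²·a⁻¹: copper (19.6) > zinc (14.1)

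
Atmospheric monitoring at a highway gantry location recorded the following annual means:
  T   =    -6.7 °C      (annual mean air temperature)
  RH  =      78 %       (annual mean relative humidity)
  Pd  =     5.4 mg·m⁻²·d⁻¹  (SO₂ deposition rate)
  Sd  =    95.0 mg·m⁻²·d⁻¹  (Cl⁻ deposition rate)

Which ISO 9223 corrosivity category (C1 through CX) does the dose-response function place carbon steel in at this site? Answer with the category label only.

C2

carbon steel: f(T) = +0.150·(T−10) [T≤10 °C] = -2.5050
  SO₂ term: 1.77·5.4^0.52·exp(0.02·78-2.5050) = 1.654
  Sd branch = 0.102·Sd^0.62·e^(0.033·RH+0.04·T) = 17.23 μm/a
  r_corr = 1.654 + 17.23 = 18.88 μm/a
Category bounds: 1.3…25 μm/a bracket r_corr ⇒ C2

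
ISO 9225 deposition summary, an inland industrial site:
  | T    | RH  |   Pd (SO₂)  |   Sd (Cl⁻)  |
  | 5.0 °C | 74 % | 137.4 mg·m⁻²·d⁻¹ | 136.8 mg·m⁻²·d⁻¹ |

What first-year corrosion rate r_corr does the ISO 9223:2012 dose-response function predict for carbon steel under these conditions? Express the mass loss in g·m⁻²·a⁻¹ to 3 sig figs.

carbon steel: temperature factor f = +0.150·(-5.0) = -0.7500
  sulphur-dioxide contribution → 47.51 μm/a
  chloride contribution → 30.23 μm/a
  total first-year rate 77.73 μm/a
Convert to mass loss: 77.73 μm/a × 7.85 g/cm³ = 610.2 g·m⁻²·a⁻¹

r_corr = 610 g·m⁻²·a⁻¹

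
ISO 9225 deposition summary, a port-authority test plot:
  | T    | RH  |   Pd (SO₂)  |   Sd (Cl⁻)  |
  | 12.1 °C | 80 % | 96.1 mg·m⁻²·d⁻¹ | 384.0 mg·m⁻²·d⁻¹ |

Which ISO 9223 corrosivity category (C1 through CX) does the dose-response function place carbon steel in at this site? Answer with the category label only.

C5

carbon steel: temperature factor f = -0.054·(2.1) = -0.1134
  SO₂ term: 1.77·96.1^0.52·exp(0.02·80-0.1134) = 84.06
  Sd branch = 0.102·Sd^0.62·e^(0.033·RH+0.04·T) = 92.82 μm/a
  r_corr = 84.06 + 92.82 = 176.9 μm/a
ISO 9223 Table 2 (carbon steel): 80 < 177 ≤ 200 μm/a ⇒ C5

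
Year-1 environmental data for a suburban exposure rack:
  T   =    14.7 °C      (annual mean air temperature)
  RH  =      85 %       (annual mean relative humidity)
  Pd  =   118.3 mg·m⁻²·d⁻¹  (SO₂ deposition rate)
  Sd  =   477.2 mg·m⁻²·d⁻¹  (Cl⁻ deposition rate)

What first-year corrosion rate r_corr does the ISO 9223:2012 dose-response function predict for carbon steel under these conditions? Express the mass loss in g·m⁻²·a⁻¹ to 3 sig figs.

carbon steel: T>10 °C ⇒ hinge -0.054·(14.7−10) = -0.2538
  sulphur-dioxide contribution → 89.95 μm/a
  chloride contribution → 139 μm/a
  ⇒ r_corr(carbon steel) = 228.9 μm/a
Convert to mass loss: 228.9 μm/a × 7.85 g/cm³ = 1797 g·m⁻²·a⁻¹

r_corr = 1.80e+03 g·m⁻²·a⁻¹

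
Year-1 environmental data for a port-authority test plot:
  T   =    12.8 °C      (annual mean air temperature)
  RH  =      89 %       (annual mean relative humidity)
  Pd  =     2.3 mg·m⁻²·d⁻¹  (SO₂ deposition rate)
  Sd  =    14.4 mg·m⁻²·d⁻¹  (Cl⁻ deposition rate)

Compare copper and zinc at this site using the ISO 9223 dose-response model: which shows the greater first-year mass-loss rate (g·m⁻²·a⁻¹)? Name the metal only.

copper

copper: f(T) = -0.080·(T−10) [T>10 °C] = -0.2240
  sulphur-dioxide contribution → 1.004 μm/a
  chloride contribution → 0.9713 μm/a
  ⇒ r_corr(copper) = 1.975 μm/a
  mass loss = 1.975 μm/a × 8.96 g/cm³ = 17.69 g·m⁻²·a⁻¹
zinc: temperature factor f = -0.071·(2.8) = -0.1988
  sulphur-dioxide contribution → 0.915 μm/a
  chloride contribution → 0.4842 μm/a
  total first-year rate 1.399 μm/a
  mass loss = 1.399 μm/a × 7.14 g/cm³ = 9.99 g·m⁻²·a⁻¹
Ordering by g·m⁻²·a⁻¹: copper (17.7) > zinc (9.99)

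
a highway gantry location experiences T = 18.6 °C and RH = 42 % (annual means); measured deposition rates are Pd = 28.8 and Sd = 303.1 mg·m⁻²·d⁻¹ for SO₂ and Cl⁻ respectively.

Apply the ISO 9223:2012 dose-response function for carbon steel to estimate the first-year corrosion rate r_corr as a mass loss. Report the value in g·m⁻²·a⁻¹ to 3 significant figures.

r_corr = 349 g·m⁻²·a⁻¹

carbon steel: f(T) = -0.054·(T−10) [T>10 °C] = -0.4644
  SO₂ term: 1.77·28.8^0.52·exp(0.02·42-0.4644) = 14.79
  Sd branch = 0.102·Sd^0.62·e^(0.033·RH+0.04·T) = 29.66 μm/a
  r_corr = 14.79 + 29.66 = 44.45 μm/a
Convert to mass loss: 44.45 μm/a × 7.85 g/cm³ = 349 g·m⁻²·a⁻¹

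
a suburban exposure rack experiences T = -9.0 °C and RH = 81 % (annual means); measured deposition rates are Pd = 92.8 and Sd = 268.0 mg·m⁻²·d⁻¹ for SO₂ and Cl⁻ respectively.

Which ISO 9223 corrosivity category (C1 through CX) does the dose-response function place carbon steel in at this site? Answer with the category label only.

C3

carbon steel: temperature factor f = +0.150·(-19.0) = -2.8500
  SO₂ term: 1.77·92.8^0.52·exp(0.02·81-2.8500) = 5.457
  Sd branch = 0.102·Sd^0.62·e^(0.033·RH+0.04·T) = 33 μm/a
  sum: 5.457 + 33 → r_corr = 38.46 μm/a
38.5 μm/a falls in (25, 50] for carbon steel → category C3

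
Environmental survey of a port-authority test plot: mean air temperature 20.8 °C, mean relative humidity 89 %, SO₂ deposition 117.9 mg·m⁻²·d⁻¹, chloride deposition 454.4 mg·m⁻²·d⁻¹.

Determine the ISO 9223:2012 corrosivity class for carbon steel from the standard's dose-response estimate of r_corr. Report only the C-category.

CX

carbon steel: temperature factor f = -0.054·(10.8) = -0.5832
  sulphur-dioxide contribution → 69.97 μm/a
  chloride contribution → 196.4 μm/a
  total first-year rate 266.3 μm/a
266 μm/a falls in (200, 700] for carbon steel → category CX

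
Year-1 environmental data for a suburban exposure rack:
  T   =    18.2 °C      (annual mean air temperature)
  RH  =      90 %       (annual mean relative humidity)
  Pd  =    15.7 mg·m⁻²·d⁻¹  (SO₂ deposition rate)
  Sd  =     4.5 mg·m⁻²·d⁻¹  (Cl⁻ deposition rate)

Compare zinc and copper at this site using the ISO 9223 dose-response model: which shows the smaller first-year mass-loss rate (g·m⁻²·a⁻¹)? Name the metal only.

zinc

zinc: f(T) = -0.071·(T−10) [T>10 °C] = -0.5822
  SO₂ term: 0.0129·15.7^0.44·exp(0.046·90-0.5822) = 1.52
  Cl⁻ term: 0.0175·4.5^0.57·exp(0.008·90+0.085·18.2) = 0.398
  sum: 1.52 + 0.398 → r_corr = 1.918 μm/a
  mass loss = 1.918 μm/a × 7.14 g/cm³ = 13.7 g·m⁻²·a⁻¹
copper: T>10 °C ⇒ hinge -0.080·(18.2−10) = -0.6560
  SO₂ term: 0.0053·15.7^0.26·exp(0.059·90-0.6560) = 1.139
  Cl⁻ term: 0.01025·4.5^0.27·exp(0.036·90+0.049·18.2) = 0.9583
  r_corr = 1.139 + 0.9583 = 2.097 μm/a
  mass loss = 2.097 μm/a × 8.96 g/cm³ = 18.79 g·m⁻²·a⁻¹
Ordering by g·m⁻²·a⁻¹: copper (18.8) > zinc (13.7)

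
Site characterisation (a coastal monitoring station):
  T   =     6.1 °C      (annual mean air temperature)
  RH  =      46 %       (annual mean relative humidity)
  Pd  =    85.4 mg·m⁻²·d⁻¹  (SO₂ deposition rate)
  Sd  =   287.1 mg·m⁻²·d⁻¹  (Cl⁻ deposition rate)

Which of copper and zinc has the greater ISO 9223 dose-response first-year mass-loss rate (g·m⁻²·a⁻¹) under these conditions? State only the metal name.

zinc

copper: f(T) = +0.126·(T−10) [T≤10 °C] = -0.4914
  Pd branch = 0.0053·Pd^0.26·e^(0.059·RH+f) = 0.1555 μm/a
  Cl⁻ term: 0.01025·287.1^0.27·exp(0.036·46+0.049·6.1) = 0.3337
  r_corr = 0.1555 + 0.3337 = 0.4892 μm/a
  mass loss = 0.4892 μm/a × 8.96 g/cm³ = 4.383 g·m⁻²·a⁻¹
zinc: temperature factor f = +0.038·(-3.9) = -0.1482
  Pd branch = 0.0129·Pd^0.44·e^(0.046·RH+f) = 0.6532 μm/a
  Cl⁻ term: 0.0175·287.1^0.57·exp(0.008·46+0.085·6.1) = 1.069
  r_corr = 0.6532 + 1.069 = 1.723 μm/a
  mass loss = 1.723 μm/a × 7.14 g/cm³ = 12.3 g·m⁻²·a⁻¹
Ordering by g·m⁻²·a⁻¹: zinc (12.3) > copper (4.38)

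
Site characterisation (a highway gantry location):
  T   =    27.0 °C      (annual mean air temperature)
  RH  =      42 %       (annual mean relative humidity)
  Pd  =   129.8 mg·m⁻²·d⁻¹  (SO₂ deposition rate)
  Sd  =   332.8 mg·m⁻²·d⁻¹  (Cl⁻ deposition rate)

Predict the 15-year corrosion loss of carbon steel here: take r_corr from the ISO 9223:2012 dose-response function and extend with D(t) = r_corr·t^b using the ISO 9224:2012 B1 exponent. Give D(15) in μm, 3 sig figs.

carbon steel: f(T) = -0.054·(T−10) [T>10 °C] = -0.9180
  Pd branch = 1.77·Pd^0.52·e^(0.02·RH+f) = 20.56 μm/a
  Cl⁻ term: 0.102·332.8^0.62·exp(0.033·42+0.04·27.0) = 43.99
  r_corr = 20.56 + 43.99 = 64.55 μm/a
Power-law: D(15) = r_corr · 15^0.523
  D(15) = 64.55 × 15^0.523 = 64.55 × 4.122 = 266.1 μm

D(15) = 266 μm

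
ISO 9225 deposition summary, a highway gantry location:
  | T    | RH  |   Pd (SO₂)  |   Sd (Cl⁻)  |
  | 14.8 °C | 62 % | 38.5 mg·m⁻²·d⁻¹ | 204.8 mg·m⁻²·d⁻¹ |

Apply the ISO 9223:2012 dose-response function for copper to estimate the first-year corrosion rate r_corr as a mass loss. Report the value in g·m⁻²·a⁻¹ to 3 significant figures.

copper: T>10 °C ⇒ hinge -0.080·(14.8−10) = -0.3840
  Pd branch = 0.0053·Pd^0.26·e^(0.059·RH+f) = 0.3617 μm/a
  Cl⁻ term: 0.01025·204.8^0.27·exp(0.036·62+0.049·14.8) = 0.83
  r_corr = 0.3617 + 0.83 = 1.192 μm/a
Convert to mass loss: 1.192 μm/a × 8.96 g/cm³ = 10.68 g·m⁻²·a⁻¹

r_corr = 10.7 g·m⁻²·a⁻¹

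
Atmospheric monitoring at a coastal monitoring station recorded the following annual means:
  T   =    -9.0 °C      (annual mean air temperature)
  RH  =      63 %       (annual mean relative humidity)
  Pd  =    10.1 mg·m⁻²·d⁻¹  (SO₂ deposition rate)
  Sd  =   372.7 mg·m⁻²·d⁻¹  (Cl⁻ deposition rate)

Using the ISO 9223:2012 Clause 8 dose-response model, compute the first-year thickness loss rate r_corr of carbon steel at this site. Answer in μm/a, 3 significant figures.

carbon steel: T≤10 °C ⇒ hinge +0.150·(-9.0−10) = -2.8500
  sulphur-dioxide contribution → 1.201 μm/a
  chloride contribution → 22.36 μm/a
  total first-year rate 23.56 μm/a

r_corr = 23.6 μm/a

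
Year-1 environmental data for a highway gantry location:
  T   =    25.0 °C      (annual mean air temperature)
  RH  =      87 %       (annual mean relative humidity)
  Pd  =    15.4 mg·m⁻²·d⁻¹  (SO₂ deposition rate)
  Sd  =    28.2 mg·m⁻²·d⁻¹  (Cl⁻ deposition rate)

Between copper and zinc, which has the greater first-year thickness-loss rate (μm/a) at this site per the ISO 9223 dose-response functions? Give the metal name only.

copper: temperature factor f = -0.080·(15.0) = -1.2000
  Pd branch = 0.0053·Pd^0.26·e^(0.059·RH+f) = 0.5509 μm/a
  Cl⁻ term: 0.01025·28.2^0.27·exp(0.036·87+0.049·25.0) = 1.97
  sum: 0.5509 + 1.97 → r_corr = 2.521 μm/a
zinc: temperature factor f = -0.071·(15.0) = -1.0650
  SO₂ term: 0.0129·15.4^0.44·exp(0.046·87-1.0650) = 0.8103
  Cl⁻ term: 0.0175·28.2^0.57·exp(0.008·87+0.085·25.0) = 1.972
  r_corr = 0.8103 + 1.972 = 2.782 μm/a
Ordering by μm/a: zinc (2.78) > copper (2.52)

zinc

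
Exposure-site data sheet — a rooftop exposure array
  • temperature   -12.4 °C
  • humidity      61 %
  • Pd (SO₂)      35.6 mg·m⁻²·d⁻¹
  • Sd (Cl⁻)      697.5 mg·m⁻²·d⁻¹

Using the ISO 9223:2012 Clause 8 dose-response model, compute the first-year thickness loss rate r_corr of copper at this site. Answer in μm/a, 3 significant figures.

copper: T≤10 °C ⇒ hinge +0.126·(-12.4−10) = -2.8224
  Pd branch = 0.0053·Pd^0.26·e^(0.059·RH+f) = 0.02917 μm/a
  Sd branch = 0.01025·Sd^0.27·e^(0.036·RH+0.049·T) = 0.294 μm/a
  r_corr = 0.02917 + 0.294 = 0.3231 μm/a

r_corr = 0.323 μm/a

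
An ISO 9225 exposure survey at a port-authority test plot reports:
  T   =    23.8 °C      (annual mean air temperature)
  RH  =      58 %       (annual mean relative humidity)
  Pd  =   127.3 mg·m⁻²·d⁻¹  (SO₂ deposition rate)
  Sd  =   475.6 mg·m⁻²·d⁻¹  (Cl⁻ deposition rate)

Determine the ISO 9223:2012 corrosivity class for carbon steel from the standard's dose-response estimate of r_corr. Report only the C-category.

C5

carbon steel: temperature factor f = -0.054·(13.8) = -0.7452
  sulphur-dioxide contribution → 33.31 μm/a
  chloride contribution → 81.88 μm/a
  total first-year rate 115.2 μm/a
ISO 9223 Table 2 (carbon steel): 80 < 115 ≤ 200 μm/a ⇒ C5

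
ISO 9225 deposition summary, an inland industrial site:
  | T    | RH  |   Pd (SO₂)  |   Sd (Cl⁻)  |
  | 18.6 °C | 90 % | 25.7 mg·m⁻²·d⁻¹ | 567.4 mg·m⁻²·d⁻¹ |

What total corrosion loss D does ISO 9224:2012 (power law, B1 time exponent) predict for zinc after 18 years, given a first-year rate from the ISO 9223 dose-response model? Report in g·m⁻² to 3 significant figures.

D(18) = 623 g·m⁻²

zinc: temperature factor f = -0.071·(8.6) = -0.6106
  sulphur-dioxide contribution → 1.836 μm/a
  chloride contribution → 6.487 μm/a
  ⇒ r_corr(zinc) = 8.323 μm/a
ISO 9224: D(t) = r_corr · t^b with b = 0.813 (zinc, B1)
  D(18) = 8.323 × 18^0.813 = 8.323 × 10.48 = 87.26 μm
  Mass loss = 87.26 μm × 7.14 g/cm³ = 623 g·m⁻²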